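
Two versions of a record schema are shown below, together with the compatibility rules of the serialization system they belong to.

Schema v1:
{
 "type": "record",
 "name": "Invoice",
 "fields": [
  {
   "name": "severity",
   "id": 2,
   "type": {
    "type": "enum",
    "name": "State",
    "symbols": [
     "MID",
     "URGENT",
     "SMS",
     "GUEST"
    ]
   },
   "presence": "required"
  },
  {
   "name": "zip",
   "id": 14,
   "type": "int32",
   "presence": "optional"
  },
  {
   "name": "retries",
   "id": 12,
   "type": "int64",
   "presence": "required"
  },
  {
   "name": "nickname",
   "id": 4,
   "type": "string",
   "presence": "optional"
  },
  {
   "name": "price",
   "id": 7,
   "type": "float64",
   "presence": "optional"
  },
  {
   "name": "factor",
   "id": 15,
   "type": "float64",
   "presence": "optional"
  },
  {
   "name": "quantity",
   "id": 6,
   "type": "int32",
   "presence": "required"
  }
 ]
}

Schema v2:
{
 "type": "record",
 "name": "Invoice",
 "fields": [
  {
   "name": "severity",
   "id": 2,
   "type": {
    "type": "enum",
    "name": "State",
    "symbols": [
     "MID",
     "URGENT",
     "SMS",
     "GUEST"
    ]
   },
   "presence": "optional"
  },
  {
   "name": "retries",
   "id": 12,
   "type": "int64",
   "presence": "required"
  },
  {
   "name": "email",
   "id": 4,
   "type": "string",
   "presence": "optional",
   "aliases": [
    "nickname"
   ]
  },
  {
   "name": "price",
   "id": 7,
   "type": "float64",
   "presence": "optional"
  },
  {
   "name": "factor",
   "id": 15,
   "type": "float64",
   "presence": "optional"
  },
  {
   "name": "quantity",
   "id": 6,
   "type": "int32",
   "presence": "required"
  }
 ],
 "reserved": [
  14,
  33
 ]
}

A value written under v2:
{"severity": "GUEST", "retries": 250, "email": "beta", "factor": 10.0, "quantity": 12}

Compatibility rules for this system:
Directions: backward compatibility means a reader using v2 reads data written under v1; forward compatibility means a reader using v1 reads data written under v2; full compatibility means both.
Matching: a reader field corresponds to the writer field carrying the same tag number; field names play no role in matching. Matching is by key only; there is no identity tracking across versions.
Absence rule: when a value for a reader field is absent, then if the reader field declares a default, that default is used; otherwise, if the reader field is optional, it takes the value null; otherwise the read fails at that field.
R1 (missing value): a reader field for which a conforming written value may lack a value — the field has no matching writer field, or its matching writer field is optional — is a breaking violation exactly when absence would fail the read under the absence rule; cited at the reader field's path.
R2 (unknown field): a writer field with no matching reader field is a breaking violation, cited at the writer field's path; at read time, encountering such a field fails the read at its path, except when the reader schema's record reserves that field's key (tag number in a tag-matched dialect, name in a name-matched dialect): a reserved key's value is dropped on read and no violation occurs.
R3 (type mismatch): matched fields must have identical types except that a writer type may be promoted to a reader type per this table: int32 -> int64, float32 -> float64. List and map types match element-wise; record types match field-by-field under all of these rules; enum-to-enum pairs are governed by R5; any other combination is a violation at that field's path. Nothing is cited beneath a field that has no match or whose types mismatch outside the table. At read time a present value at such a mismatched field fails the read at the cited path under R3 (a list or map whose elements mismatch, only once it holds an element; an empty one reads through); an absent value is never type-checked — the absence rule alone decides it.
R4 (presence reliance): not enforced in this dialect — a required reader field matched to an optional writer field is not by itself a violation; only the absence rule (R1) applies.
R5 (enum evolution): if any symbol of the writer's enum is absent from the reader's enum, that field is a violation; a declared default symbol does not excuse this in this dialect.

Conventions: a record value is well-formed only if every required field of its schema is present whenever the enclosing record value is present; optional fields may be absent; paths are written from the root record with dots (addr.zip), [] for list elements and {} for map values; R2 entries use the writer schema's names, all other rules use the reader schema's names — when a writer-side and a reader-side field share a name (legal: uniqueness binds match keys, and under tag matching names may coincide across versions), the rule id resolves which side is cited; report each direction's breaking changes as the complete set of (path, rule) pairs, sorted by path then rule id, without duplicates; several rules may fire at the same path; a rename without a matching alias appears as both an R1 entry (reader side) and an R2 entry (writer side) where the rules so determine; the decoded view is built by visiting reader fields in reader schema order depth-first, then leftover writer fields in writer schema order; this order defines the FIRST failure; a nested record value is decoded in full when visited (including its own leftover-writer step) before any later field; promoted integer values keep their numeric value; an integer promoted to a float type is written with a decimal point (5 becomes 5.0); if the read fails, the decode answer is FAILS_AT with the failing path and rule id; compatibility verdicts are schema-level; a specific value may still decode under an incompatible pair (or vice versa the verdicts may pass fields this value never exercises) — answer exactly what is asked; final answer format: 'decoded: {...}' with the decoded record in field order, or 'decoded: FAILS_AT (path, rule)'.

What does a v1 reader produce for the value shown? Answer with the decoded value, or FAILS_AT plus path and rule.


arrows below run writer -> reader for Invoice
decode walk for Invoice under reader schema v1:
  severity := "GUEST"
  zip := null (missing; optional => null)
  retries := 250
  nickname := "beta" (from writer email)
  price := null (missing; optional => null)
  factor := 10.0
  quantity := 12
  => decoded: {"severity": "GUEST", "zip": null, "retries": 250, "nickname": "beta", "price": null, "factor": 10.0, "quantity": 12}
the rest of the Invoice diff is inert for this question:
  field severity in record Invoice: required changed to optional -> changes Invoice's schema-level verdicts only — the decode of this value is the same
  renamed field nickname to email in record Invoice (alias nickname declared on the renamed field) -> triggers nothing under the printed rules; the Invoice answer is the same either way
  removed field zip from record Invoice (its key 14 joins the reserved list) -> triggers nothing under the printed rules; the Invoice answer is the same either way

decoded: {"severity": "GUEST", "zip": null, "retries": 250, "nickname": "beta", "price": null, "factor": 10.0, "quantity": 12}


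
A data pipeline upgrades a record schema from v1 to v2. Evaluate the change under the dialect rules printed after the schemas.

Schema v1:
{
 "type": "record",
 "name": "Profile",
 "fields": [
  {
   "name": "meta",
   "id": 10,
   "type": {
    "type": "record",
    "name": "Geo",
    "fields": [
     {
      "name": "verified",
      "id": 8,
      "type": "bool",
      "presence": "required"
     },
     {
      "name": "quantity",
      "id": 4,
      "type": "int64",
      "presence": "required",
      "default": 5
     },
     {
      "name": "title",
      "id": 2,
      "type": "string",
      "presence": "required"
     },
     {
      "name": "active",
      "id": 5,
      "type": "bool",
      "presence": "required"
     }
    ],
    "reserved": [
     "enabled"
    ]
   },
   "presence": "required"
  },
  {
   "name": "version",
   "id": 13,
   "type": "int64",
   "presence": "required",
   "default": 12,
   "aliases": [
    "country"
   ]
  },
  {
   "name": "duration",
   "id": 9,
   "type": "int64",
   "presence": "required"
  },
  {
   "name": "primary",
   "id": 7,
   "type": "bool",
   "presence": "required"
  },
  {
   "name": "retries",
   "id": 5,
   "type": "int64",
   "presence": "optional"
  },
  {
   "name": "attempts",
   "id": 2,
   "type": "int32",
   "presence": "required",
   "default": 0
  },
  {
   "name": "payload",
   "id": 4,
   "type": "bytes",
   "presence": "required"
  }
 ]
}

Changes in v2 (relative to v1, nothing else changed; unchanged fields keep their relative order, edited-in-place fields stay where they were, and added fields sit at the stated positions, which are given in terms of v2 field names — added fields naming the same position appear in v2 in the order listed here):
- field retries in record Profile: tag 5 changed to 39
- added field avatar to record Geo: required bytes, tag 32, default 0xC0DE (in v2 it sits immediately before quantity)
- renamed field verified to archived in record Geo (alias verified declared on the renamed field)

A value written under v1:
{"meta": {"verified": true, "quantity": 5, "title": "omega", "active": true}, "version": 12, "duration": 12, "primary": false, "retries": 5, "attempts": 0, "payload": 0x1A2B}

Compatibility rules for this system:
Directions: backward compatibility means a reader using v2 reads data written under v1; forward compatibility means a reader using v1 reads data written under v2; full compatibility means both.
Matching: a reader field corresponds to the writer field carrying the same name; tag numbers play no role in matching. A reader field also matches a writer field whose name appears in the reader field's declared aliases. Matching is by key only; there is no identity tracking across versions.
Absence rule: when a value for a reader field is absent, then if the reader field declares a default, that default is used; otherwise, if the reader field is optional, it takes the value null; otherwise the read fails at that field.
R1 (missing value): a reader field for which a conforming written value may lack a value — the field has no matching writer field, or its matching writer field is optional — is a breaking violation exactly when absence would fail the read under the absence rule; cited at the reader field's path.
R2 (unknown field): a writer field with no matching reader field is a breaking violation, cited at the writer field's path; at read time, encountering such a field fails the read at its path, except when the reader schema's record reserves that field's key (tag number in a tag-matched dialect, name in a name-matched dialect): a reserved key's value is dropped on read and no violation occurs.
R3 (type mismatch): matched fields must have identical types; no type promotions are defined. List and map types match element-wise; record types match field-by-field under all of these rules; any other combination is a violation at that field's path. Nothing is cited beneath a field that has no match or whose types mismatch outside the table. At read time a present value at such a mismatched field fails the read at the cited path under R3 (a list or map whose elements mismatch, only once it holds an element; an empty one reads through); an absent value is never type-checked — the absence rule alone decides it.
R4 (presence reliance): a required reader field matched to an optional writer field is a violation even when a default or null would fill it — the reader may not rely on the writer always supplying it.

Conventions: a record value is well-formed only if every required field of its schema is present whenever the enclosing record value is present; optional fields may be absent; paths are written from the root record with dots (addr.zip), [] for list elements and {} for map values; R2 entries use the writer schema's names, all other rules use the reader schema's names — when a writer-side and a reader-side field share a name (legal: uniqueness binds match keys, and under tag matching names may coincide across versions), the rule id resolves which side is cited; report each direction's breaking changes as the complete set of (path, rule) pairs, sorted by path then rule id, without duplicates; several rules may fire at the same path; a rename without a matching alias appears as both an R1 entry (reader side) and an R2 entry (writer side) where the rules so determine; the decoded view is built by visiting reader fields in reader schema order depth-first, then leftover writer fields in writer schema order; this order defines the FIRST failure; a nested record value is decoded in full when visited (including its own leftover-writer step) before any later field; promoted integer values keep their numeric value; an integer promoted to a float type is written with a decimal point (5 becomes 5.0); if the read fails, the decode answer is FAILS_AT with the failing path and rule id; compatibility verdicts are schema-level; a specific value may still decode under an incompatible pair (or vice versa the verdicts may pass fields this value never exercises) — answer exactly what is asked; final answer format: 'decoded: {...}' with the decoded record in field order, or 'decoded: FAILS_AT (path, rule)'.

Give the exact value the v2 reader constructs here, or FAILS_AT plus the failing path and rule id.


arrows below run writer -> reader for Profile
decode (reader v2):
  meta.archived := true (from writer verified)
  meta.avatar := 0xC0DE (absent -> default)
  meta.quantity := 5
  meta.title := "omega"
  meta.active := true
  version := 12
  duration := 12
  primary := false
  retries := 5
  attempts := 0
  payload := 0x1A2B
  => decoded: {"meta": {"archived": true, "avatar": 0xC0DE, "quantity": 5, "title": "omega", "active": true}, "version": 12, "duration": 12, "primary": false, "retries": 5, "attempts": 0, "payload": 0x1A2B}
ruling out the remaining Profile differences:
  field retries in record Profile: tag 5 changed to 39 -> inert under this dialect — no rule fires on Profile and the result does not move

decoded: {"meta": {"archived": true, "avatar": 0xC0DE, "quantity": 5, "title": "omega", "active": true}, "version": 12, "duration": 12, "primary": false, "retries": 5, "attempts": 0, "payload": 0x1A2B}


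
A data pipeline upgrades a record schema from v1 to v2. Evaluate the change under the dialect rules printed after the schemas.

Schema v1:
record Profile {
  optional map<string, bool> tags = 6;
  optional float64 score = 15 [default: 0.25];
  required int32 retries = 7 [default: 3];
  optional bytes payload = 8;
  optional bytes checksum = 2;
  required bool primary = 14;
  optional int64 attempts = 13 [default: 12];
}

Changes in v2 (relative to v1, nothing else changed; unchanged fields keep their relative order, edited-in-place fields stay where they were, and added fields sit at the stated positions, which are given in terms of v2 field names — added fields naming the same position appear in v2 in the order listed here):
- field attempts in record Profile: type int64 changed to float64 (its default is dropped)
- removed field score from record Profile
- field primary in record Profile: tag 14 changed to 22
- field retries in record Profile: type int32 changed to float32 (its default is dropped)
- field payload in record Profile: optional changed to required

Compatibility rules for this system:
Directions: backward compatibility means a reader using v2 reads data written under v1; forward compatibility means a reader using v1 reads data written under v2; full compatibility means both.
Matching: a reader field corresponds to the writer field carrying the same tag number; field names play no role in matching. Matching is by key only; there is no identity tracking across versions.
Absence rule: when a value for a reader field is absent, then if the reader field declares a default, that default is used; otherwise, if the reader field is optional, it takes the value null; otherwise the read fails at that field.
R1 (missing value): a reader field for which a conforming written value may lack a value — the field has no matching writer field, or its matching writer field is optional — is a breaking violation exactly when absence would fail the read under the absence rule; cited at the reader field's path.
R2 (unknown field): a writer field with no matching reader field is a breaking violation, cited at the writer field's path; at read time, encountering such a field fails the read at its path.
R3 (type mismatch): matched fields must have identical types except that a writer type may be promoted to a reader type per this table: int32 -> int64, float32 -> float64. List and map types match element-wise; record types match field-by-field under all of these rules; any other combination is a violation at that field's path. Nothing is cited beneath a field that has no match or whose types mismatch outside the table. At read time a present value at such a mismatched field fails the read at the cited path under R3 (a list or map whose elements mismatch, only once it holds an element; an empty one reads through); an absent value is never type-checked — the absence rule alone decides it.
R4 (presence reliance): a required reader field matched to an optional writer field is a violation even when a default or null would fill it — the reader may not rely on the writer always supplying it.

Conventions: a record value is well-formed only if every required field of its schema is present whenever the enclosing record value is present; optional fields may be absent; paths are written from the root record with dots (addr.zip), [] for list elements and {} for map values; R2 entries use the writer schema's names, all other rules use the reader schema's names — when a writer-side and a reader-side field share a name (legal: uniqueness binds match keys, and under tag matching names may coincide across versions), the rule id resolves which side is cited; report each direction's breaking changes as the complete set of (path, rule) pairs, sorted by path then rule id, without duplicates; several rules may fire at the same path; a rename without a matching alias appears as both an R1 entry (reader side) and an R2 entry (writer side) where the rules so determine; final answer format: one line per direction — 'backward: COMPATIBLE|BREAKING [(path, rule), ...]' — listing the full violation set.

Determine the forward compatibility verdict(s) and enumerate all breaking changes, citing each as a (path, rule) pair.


forward: BREAKING [(attempts, R3), (primary, R1), (primary, R2), (retries, R3)]

in Profile below, arrows point writer -> reader
forward for Profile (reader v1, writer v2):
  tags: map<string, bool> -> map<string, bool>, writer optional; from tags
  no writer field matches reader score
  retries: float32 -> int32, writer required; from retries
  payload: bytes -> bytes, writer required; from payload
  checksum: bytes -> bytes, writer optional; from checksum
  no writer field matches reader primary
  attempts: float64 -> int64, writer optional; from attempts
  primary (writer side), unknown to reader
  violation R3 at attempts
  violation R1 at primary
  violation R2 at primary
  violation R3 at retries
  => forward: BREAKING (4)
diffs on Profile not affecting the asked answer:
  removed field score from record Profile -> fires only in the backward direction of Profile, which is not asked here
  field payload in record Profile: optional changed to required -> fires only in the backward direction of Profile, which is not asked here


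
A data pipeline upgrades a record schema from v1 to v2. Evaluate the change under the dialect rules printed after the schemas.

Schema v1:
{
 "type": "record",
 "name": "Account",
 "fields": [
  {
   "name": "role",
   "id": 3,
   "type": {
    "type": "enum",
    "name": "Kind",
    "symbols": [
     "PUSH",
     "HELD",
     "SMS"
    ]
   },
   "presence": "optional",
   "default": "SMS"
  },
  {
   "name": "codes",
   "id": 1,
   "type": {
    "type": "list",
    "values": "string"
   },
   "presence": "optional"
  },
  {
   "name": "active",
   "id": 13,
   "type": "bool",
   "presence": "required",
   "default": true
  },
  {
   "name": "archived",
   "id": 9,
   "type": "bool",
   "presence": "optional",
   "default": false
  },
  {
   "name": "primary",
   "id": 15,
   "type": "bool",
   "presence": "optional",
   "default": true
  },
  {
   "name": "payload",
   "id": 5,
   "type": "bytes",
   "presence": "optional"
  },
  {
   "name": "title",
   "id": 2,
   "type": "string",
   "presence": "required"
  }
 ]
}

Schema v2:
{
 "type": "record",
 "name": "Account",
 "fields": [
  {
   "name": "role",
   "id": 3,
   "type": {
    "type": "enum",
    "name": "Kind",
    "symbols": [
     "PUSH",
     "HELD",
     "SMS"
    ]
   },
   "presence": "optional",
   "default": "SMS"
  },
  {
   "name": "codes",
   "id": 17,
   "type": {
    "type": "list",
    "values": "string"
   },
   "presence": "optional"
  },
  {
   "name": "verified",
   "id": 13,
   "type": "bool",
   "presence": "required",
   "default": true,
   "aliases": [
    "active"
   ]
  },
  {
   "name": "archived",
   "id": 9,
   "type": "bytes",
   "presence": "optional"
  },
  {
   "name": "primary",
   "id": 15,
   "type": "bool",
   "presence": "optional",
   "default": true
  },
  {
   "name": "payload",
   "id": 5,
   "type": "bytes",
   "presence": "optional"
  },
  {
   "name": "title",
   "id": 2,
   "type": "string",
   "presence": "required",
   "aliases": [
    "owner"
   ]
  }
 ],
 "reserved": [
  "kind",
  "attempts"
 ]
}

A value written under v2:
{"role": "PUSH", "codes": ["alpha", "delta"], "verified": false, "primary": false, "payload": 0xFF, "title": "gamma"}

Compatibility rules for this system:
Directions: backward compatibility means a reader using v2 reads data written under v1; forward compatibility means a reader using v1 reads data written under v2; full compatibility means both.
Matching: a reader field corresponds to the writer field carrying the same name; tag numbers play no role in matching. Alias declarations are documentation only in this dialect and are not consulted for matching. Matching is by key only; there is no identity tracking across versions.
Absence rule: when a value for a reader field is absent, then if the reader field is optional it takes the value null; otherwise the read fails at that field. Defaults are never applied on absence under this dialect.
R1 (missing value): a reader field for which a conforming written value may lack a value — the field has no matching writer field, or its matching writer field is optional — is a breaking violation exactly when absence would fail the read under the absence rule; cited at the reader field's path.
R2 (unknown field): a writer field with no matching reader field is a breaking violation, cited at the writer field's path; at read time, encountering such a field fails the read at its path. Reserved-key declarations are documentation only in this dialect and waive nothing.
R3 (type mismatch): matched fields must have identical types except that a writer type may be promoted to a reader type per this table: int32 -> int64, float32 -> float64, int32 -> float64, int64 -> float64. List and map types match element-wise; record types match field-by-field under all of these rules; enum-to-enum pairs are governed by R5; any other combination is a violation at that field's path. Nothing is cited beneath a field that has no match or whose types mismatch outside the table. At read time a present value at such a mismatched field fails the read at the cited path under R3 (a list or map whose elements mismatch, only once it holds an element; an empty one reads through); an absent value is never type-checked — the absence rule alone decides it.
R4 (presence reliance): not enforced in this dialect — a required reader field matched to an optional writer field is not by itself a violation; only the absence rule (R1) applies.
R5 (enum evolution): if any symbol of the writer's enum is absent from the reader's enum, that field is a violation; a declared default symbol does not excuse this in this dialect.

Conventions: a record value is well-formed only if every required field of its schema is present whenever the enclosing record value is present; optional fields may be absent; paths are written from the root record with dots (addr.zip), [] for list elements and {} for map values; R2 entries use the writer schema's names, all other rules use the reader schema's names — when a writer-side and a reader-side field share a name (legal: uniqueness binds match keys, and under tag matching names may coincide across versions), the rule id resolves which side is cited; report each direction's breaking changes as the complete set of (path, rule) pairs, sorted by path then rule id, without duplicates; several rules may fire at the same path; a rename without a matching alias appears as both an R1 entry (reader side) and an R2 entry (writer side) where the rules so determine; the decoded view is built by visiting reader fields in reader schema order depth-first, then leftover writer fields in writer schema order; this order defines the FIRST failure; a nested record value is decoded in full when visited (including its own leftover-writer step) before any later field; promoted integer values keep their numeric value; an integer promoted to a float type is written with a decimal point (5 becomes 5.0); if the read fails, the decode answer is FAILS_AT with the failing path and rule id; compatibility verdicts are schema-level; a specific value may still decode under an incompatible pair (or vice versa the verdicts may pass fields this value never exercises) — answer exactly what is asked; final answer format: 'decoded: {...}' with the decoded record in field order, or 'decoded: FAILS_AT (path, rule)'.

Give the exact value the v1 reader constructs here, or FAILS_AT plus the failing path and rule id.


decoded: FAILS_AT (active, R1)

arrows below run writer -> reader for Account
migrating the Account value to v1:
  role := "PUSH"
  codes := ["alpha", "delta"]
  read fails at active under R1 (no fill)
  => FAILS_AT (active, R1)
the rest of the Account diff is inert for this question:
  field codes in record Account: tag 1 changed to 17 -> inert under this dialect — no rule fires on Account and the result does not move
  field archived in record Account: type bool changed to bytes (its default is dropped) -> a verdict-level change on Account — the shown value reads the same


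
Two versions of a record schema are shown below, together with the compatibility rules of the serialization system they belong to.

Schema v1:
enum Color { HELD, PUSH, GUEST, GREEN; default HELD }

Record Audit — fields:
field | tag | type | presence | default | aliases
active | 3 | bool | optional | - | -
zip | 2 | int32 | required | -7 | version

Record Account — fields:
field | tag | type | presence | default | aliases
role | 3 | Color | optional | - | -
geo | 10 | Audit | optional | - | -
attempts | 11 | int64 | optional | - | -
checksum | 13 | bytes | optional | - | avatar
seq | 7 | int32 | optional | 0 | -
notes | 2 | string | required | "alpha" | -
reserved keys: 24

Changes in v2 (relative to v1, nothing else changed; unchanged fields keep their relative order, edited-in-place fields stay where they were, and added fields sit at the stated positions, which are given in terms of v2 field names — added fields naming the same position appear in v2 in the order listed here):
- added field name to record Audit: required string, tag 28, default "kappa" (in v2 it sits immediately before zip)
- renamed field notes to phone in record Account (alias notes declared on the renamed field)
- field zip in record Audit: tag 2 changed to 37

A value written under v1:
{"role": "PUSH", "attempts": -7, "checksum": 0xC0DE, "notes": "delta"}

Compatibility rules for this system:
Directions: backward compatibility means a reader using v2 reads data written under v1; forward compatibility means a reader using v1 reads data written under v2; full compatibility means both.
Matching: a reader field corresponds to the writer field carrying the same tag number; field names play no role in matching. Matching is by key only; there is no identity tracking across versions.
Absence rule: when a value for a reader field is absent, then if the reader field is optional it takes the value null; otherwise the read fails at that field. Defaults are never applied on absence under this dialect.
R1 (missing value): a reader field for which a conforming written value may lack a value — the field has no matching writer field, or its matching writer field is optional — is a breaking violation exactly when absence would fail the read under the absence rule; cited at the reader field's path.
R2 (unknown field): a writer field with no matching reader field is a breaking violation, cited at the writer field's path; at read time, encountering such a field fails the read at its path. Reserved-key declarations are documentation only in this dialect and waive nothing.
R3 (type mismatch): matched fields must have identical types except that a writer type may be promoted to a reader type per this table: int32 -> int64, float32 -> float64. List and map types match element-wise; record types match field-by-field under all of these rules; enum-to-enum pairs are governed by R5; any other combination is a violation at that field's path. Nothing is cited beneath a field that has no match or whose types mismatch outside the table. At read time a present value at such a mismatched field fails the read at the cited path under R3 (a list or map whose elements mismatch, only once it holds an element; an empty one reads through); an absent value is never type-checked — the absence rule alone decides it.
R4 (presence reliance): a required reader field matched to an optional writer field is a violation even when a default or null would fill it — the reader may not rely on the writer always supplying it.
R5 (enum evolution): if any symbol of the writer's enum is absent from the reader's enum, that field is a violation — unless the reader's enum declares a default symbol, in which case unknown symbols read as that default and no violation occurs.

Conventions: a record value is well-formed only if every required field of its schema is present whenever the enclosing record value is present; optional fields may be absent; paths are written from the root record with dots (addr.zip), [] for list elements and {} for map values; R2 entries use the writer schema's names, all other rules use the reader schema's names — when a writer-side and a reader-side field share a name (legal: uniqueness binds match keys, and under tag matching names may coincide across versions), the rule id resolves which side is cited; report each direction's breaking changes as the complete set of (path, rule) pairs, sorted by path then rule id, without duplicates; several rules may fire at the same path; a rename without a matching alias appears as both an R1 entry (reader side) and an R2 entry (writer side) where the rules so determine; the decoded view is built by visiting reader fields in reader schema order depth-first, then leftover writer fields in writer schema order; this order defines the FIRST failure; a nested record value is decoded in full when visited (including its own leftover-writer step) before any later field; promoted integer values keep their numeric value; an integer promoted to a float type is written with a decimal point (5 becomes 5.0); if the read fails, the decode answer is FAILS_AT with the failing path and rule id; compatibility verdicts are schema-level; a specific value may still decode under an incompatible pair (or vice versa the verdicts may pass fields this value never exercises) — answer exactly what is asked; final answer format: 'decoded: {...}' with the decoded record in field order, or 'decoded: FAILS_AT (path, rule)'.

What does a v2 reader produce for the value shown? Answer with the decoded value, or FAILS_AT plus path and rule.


the writer's type comes first in each Account pair
decode walk for Account under reader schema v2:
  role := "PUSH"
  geo := null (absent, optional -> null)
  attempts := -7
  checksum := 0xC0DE
  seq := null (absent, optional -> null)
  phone := "delta" (from writer notes)
  => decoded: {"role": "PUSH", "geo": null, "attempts": -7, "checksum": 0xC0DE, "seq": null, "phone": "delta"}
the rest of the Account diff is inert for this question:
  added field name to record Audit: required string, tag 28, default "kappa" (in v2 it sits immediately before zip) -> affects the rule determinations only; this particular Account value decodes identically
  field zip in record Audit: tag 2 changed to 37 -> affects the rule determinations only; this particular Account value decodes identically

decoded: {"role": "PUSH", "geo": null, "attempts": -7, "checksum": 0xC0DE, "seq": null, "phone": "delta"}


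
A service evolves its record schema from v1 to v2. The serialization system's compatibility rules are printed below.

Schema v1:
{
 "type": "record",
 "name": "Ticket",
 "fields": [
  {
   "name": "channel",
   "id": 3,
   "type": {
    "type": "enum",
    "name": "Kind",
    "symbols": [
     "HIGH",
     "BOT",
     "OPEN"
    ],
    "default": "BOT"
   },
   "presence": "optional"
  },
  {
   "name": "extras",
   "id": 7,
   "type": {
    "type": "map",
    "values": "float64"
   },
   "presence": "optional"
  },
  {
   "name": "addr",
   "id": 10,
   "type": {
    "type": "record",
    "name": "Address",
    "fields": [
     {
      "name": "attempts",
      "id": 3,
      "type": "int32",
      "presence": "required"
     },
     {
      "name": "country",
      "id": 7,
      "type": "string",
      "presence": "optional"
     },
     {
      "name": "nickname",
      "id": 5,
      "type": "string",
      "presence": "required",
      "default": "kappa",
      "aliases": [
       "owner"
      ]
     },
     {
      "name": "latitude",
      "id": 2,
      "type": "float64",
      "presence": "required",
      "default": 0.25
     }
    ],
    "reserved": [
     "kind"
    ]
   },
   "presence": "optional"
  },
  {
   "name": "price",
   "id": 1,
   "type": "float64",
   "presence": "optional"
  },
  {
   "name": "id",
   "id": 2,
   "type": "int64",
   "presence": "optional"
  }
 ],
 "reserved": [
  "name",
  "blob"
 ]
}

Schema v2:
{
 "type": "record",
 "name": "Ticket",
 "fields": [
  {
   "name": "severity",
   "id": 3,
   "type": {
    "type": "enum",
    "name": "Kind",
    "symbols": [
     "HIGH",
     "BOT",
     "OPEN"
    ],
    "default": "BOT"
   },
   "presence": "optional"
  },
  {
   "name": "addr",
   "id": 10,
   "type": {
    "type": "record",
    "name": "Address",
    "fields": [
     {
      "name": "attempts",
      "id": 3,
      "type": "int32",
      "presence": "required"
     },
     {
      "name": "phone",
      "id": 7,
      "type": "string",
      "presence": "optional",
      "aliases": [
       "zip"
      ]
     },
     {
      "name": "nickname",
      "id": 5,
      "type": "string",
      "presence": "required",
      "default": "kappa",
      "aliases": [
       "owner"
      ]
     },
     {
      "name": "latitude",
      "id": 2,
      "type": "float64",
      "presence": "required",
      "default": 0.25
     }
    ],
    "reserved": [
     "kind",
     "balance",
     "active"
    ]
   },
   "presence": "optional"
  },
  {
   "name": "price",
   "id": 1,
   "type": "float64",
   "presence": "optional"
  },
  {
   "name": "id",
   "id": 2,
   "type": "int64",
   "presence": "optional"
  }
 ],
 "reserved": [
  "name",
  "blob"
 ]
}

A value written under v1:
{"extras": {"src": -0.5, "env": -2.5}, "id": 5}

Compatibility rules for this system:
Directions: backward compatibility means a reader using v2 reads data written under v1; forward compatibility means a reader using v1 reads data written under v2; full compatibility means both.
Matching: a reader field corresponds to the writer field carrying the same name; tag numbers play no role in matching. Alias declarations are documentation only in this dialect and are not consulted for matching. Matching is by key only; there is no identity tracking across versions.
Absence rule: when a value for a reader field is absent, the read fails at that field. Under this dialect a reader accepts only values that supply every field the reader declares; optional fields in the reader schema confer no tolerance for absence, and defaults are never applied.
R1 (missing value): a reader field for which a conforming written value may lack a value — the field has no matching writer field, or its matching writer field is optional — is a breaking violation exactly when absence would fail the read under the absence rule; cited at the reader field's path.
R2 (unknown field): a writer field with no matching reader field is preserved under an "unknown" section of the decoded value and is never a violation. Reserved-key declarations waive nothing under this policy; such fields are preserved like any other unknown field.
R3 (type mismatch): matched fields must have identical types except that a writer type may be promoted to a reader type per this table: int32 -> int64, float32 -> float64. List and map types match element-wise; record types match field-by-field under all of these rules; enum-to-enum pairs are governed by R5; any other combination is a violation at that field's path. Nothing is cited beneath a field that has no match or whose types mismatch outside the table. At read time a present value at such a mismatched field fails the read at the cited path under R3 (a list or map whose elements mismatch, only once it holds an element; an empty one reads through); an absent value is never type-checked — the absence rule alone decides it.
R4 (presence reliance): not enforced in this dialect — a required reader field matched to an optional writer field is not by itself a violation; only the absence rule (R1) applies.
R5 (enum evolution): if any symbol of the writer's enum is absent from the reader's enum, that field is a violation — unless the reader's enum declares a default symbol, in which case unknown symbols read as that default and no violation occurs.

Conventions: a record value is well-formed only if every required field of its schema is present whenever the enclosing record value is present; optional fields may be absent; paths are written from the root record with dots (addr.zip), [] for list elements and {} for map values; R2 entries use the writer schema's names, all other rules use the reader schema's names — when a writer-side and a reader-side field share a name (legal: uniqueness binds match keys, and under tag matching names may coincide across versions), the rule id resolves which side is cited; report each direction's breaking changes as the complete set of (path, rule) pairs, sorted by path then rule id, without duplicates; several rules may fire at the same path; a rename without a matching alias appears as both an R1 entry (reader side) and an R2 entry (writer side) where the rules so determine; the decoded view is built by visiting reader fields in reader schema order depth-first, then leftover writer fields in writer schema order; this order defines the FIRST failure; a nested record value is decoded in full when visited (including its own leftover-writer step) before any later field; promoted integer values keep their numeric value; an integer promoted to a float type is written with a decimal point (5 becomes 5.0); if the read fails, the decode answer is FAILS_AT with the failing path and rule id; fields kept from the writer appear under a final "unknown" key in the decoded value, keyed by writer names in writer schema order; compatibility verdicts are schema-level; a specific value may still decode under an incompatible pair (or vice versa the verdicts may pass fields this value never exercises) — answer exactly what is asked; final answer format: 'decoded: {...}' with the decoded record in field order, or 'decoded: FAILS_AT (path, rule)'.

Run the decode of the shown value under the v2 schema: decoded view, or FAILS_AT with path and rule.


decoded: FAILS_AT (severity, R1)

each type pair in Ticket: writer, then reader
decoding the Ticket value with the v2 reader:
  read fails at severity under R1 (no fill)
  => FAILS_AT (severity, R1)
the other Ticket changes do not affect what is asked:
  renamed field country to phone in record Address -> shifts the Ticket verdicts, not this decode
  removed field extras from record Ticket -> shifts the Ticket verdicts, not this decode
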